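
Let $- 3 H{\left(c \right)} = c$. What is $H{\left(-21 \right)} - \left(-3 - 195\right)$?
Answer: $205$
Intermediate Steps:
$H{\left(c \right)} = - \frac{c}{3}$
$H{\left(-21 \right)} - \left(-3 - 195\right) = \left(- \frac{1}{3}\right) \left(-21\right) - \left(-3 - 195\right) = 7 - \left(-3 - 195\right) = 7 - -198 = 7 + 198 = 205$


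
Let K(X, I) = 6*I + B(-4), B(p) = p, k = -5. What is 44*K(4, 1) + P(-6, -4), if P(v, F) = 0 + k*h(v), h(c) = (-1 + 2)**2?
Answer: 83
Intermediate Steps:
h(c) = 1 (h(c) = 1**2 = 1)
P(v, F) = -5 (P(v, F) = 0 - 5*1 = 0 - 5 = -5)
K(X, I) = -4 + 6*I (K(X, I) = 6*I - 4 = -4 + 6*I)
44*K(4, 1) + P(-6, -4) = 44*(-4 + 6*1) - 5 = 44*(-4 + 6) - 5 = 44*2 - 5 = 88 - 5 = 83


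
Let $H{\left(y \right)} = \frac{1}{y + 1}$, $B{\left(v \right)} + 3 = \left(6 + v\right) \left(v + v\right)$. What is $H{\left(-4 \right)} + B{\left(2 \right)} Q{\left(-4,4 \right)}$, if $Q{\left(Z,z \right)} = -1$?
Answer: $- \frac{88}{3} \approx -29.333$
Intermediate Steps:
$B{\left(v \right)} = -3 + 2 v \left(6 + v\right)$ ($B{\left(v \right)} = -3 + \left(6 + v\right) \left(v + v\right) = -3 + \left(6 + v\right) 2 v = -3 + 2 v \left(6 + v\right)$)
$H{\left(y \right)} = \frac{1}{1 + y}$
$H{\left(-4 \right)} + B{\left(2 \right)} Q{\left(-4,4 \right)} = \frac{1}{1 - 4} + \left(-3 + 2 \cdot 2^{2} + 12 \cdot 2\right) \left(-1\right) = \frac{1}{-3} + \left(-3 + 2 \cdot 4 + 24\right) \left(-1\right) = - \frac{1}{3} + \left(-3 + 8 + 24\right) \left(-1\right) = - \frac{1}{3} + 29 \left(-1\right) = - \frac{1}{3} - 29 = - \frac{88}{3}$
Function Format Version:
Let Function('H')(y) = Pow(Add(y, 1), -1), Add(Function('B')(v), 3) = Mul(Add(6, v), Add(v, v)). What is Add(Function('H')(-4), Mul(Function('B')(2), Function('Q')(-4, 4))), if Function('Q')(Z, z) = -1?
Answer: Rational(-88, 3) ≈ -29.333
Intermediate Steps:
Function('B')(v) = Add(-3, Mul(2, v, Add(6, v))) (Function('B')(v) = Add(-3, Mul(Add(6, v), Add(v, v))) = Add(-3, Mul(Add(6, v), Mul(2, v))) = Add(-3, Mul(2, v, Add(6, v))))
Function('H')(y) = Pow(Add(1, y), -1)
Add(Function('H')(-4), Mul(Function('B')(2), Function('Q')(-4, 4))) = Add(Pow(Add(1, -4), -1), Mul(Add(-3, Mul(2, Pow(2, 2)), Mul(12, 2)), -1)) = Add(Pow(-3, -1), Mul(Add(-3, Mul(2, 4), 24), -1)) = Add(Rational(-1, 3), Mul(Add(-3, 8, 24), -1)) = Add(Rational(-1, 3), Mul(29, -1)) = Add(Rational(-1, 3), -29) = Rational(-88, 3)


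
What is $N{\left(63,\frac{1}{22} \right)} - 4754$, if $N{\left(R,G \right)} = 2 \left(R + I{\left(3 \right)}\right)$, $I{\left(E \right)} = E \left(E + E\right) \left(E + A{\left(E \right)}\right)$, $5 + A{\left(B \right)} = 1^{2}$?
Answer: $-4664$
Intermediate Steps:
$A{\left(B \right)} = -4$ ($A{\left(B \right)} = -5 + 1^{2} = -5 + 1 = -4$)
$I{\left(E \right)} = 2 E^{2} \left(-4 + E\right)$ ($I{\left(E \right)} = E \left(E + E\right) \left(E - 4\right) = E 2 E \left(-4 + E\right) = 2 E^{2} \left(-4 + E\right)$)
$N{\left(R,G \right)} = -36 + 2 R$ ($N{\left(R,G \right)} = 2 \left(R + 2 \cdot 3^{2} \left(-4 + 3\right)\right) = 2 \left(R + 2 \cdot 9 \left(-1\right)\right) = 2 \left(R - 18\right) = 2 \left(-18 + R\right) = -36 + 2 R$)
$N{\left(63,\frac{1}{22} \right)} - 4754 = \left(-36 + 2 \cdot 63\right) - 4754 = \left(-36 + 126\right) - 4754 = 90 - 4754 = -4664$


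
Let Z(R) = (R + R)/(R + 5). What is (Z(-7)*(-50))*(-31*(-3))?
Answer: -32550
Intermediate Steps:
Z(R) = 2*R/(5 + R) (Z(R) = (2*R)/(5 + R) = 2*R/(5 + R))
(Z(-7)*(-50))*(-31*(-3)) = ((2*(-7)/(5 - 7))*(-50))*(-31*(-3)) = ((2*(-7)/(-2))*(-50))*93 = ((2*(-7)*(-½))*(-50))*93 = (7*(-50))*93 = -350*93 = -32550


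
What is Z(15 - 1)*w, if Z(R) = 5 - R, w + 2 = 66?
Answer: -576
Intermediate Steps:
w = 64 (w = -2 + 66 = 64)
Z(15 - 1)*w = (5 - (15 - 1))*64 = (5 - 1*14)*64 = (5 - 14)*64 = -9*64 = -576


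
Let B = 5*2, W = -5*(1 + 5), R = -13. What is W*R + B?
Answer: 400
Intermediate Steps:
W = -30 (W = -5*6 = -30)
B = 10
W*R + B = -30*(-13) + 10 = 390 + 10 = 400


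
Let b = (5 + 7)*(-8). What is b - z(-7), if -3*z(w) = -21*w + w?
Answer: -148/3 ≈ -49.333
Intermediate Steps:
z(w) = 20*w/3 (z(w) = -(-21*w + w)/3 = -(-20)*w/3 = 20*w/3)
b = -96 (b = 12*(-8) = -96)
b - z(-7) = -96 - 20*(-7)/3 = -96 - 1*(-140/3) = -96 + 140/3 = -148/3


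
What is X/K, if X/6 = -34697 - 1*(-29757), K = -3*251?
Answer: 9880/251 ≈ 39.363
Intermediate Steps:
K = -753
X = -29640 (X = 6*(-34697 - 1*(-29757)) = 6*(-34697 + 29757) = 6*(-4940) = -29640)
X/K = -29640/(-753) = -29640*(-1/753) = 9880/251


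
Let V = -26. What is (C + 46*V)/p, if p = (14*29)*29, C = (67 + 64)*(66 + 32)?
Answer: 5821/5887 ≈ 0.98879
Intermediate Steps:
C = 12838 (C = 131*98 = 12838)
p = 11774 (p = 406*29 = 11774)
(C + 46*V)/p = (12838 + 46*(-26))/11774 = (12838 - 1196)*(1/11774) = 11642*(1/11774) = 5821/5887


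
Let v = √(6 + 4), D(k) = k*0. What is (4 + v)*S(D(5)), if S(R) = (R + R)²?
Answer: 0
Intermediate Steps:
D(k) = 0
v = √10 ≈ 3.1623
S(R) = 4*R² (S(R) = (2*R)² = 4*R²)
(4 + v)*S(D(5)) = (4 + √10)*(4*0²) = (4 + √10)*(4*0) = (4 + √10)*0 = 0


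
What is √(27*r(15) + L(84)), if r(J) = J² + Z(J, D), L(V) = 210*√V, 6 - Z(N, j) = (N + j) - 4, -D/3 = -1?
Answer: √(5859 + 420*√21) ≈ 88.225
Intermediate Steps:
D = 3 (D = -3*(-1) = 3)
Z(N, j) = 10 - N - j (Z(N, j) = 6 - ((N + j) - 4) = 6 - (-4 + N + j) = 6 + (4 - N - j) = 10 - N - j)
r(J) = 7 + J² - J (r(J) = J² + (10 - J - 1*3) = J² + (10 - J - 3) = J² + (7 - J) = 7 + J² - J)
√(27*r(15) + L(84)) = √(27*(7 + 15² - 1*15) + 210*√84) = √(27*(7 + 225 - 15) + 210*(2*√21)) = √(27*217 + 420*√21) = √(5859 + 420*√21)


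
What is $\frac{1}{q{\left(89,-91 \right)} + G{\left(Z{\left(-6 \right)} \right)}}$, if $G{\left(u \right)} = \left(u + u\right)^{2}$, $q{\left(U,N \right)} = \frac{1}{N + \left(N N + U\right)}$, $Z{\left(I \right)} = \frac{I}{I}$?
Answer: $\frac{8279}{33117} \approx 0.24999$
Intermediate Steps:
$Z{\left(I \right)} = 1$
$q{\left(U,N \right)} = \frac{1}{N + U + N^{2}}$ ($q{\left(U,N \right)} = \frac{1}{N + \left(N^{2} + U\right)} = \frac{1}{N + \left(U + N^{2}\right)} = \frac{1}{N + U + N^{2}}$)
$G{\left(u \right)} = 4 u^{2}$ ($G{\left(u \right)} = \left(2 u\right)^{2} = 4 u^{2}$)
$\frac{1}{q{\left(89,-91 \right)} + G{\left(Z{\left(-6 \right)} \right)}} = \frac{1}{\frac{1}{-91 + 89 + \left(-91\right)^{2}} + 4 \cdot 1^{2}} = \frac{1}{\frac{1}{-91 + 89 + 8281} + 4 \cdot 1} = \frac{1}{\frac{1}{8279} + 4} = \frac{1}{\frac{33117}{8279}} = \frac{8279}{33117}$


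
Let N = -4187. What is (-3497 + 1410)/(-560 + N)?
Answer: 2087/4747 ≈ 0.43965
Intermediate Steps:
(-3497 + 1410)/(-560 + N) = (-3497 + 1410)/(-560 - 4187) = -2087/(-4747) = -2087*(-1/4747) = 2087/4747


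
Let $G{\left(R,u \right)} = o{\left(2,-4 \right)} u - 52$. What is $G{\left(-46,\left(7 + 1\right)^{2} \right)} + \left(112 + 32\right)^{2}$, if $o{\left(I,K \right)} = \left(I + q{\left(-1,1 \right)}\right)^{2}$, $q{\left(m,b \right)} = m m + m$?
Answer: $20940$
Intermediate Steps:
$q{\left(m,b \right)} = m + m^{2}$ ($q{\left(m,b \right)} = m^{2} + m = m + m^{2}$)
$o{\left(I,K \right)} = I^{2}$ ($o{\left(I,K \right)} = \left(I - \left(1 - 1\right)\right)^{2} = \left(I - 0\right)^{2} = \left(I + 0\right)^{2} = I^{2}$)
$G{\left(R,u \right)} = -52 + 4 u$ ($G{\left(R,u \right)} = 2^{2} u - 52 = 4 u - 52 = -52 + 4 u$)
$G{\left(-46,\left(7 + 1\right)^{2} \right)} + \left(112 + 32\right)^{2} = \left(-52 + 4 \left(7 + 1\right)^{2}\right) + \left(112 + 32\right)^{2} = \left(-52 + 4 \cdot 8^{2}\right) + 144^{2} = \left(-52 + 4 \cdot 64\right) + 20736 = \left(-52 + 256\right) + 20736 = 204 + 20736 = 20940$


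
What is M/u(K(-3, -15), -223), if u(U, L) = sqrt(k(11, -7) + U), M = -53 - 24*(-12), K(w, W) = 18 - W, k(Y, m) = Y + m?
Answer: 235*sqrt(37)/37 ≈ 38.634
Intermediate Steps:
M = 235 (M = -53 + 288 = 235)
u(U, L) = sqrt(4 + U) (u(U, L) = sqrt((11 - 7) + U) = sqrt(4 + U))
M/u(K(-3, -15), -223) = 235/(sqrt(4 + (18 - 1*(-15)))) = 235/(sqrt(4 + (18 + 15))) = 235/(sqrt(4 + 33)) = 235/(sqrt(37)) = 235*(sqrt(37)/37) = 235*sqrt(37)/37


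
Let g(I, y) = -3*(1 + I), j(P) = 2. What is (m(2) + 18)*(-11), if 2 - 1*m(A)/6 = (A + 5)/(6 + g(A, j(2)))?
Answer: -484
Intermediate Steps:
g(I, y) = -3 - 3*I
m(A) = 12 - 6*(5 + A)/(3 - 3*A) (m(A) = 12 - 6*(A + 5)/(6 + (-3 - 3*A)) = 12 - 6*(5 + A)/(3 - 3*A))
(m(2) + 18)*(-11) = (2*(-1 + 7*2)/(-1 + 2) + 18)*(-11) = (2*(-1 + 14)/1 + 18)*(-11) = (2*1*13 + 18)*(-11) = (26 + 18)*(-11) = 44*(-11) = -484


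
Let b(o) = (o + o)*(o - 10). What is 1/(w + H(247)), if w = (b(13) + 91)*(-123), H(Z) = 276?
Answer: -1/20511 ≈ -4.8754e-5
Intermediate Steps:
b(o) = 2*o*(-10 + o) (b(o) = (2*o)*(-10 + o) = 2*o*(-10 + o))
w = -20787 (w = (2*13*(-10 + 13) + 91)*(-123) = (2*13*3 + 91)*(-123) = (78 + 91)*(-123) = 169*(-123) = -20787)
1/(w + H(247)) = 1/(-20787 + 276) = 1/(-20511) = -1/20511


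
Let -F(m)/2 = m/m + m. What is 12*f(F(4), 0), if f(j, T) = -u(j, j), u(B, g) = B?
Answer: 120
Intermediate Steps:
F(m) = -2 - 2*m (F(m) = -2*(m/m + m) = -2*(1 + m) = -2 - 2*m)
f(j, T) = -j
12*f(F(4), 0) = 12*(-(-2 - 2*4)) = 12*(-(-2 - 8)) = 12*(-1*(-10)) = 12*10 = 120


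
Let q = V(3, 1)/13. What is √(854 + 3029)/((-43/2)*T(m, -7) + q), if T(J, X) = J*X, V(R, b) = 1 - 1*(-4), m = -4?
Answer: -13*√3883/7821 ≈ -0.10358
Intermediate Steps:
V(R, b) = 5 (V(R, b) = 1 + 4 = 5)
q = 5/13 ≈ 0.38462
√(854 + 3029)/((-43/2)*T(m, -7) + q) = √(854 + 3029)/((-43/2)*(-4*(-7)) + 5/13) = √3883/(-43*½*28 + 5/13) = √3883/(-43/2*28 + 5/13) = √3883/(-602 + 5/13) = √3883/(-7821/13) = √3883*(-13/7821) = -13*√3883/7821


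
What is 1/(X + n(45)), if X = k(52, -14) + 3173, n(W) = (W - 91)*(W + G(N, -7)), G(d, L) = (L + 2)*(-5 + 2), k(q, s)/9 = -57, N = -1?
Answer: -1/100 ≈ -0.010000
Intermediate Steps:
k(q, s) = -513 (k(q, s) = 9*(-57) = -513)
G(d, L) = -6 - 3*L (G(d, L) = (2 + L)*(-3) = -6 - 3*L)
n(W) = (-91 + W)*(15 + W) (n(W) = (W - 91)*(W + (-6 - 3*(-7))) = (-91 + W)*(W + (-6 + 21)) = (-91 + W)*(W + 15) = (-91 + W)*(15 + W))
X = 2660 (X = -513 + 3173 = 2660)
1/(X + n(45)) = 1/(2660 + (-1365 + 45**2 - 76*45)) = 1/(2660 + (-1365 + 2025 - 3420)) = 1/(2660 - 2760) = 1/(-100) = -1/100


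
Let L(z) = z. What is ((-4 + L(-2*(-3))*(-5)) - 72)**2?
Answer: 11236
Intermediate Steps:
((-4 + L(-2*(-3))*(-5)) - 72)**2 = ((-4 - 2*(-3)*(-5)) - 72)**2 = ((-4 + 6*(-5)) - 72)**2 = ((-4 - 30) - 72)**2 = (-34 - 72)**2 = (-106)**2 = 11236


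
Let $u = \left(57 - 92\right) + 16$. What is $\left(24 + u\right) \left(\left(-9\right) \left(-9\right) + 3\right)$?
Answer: $420$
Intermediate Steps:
$u = -19$ ($u = -35 + 16 = -19$)
$\left(24 + u\right) \left(\left(-9\right) \left(-9\right) + 3\right) = \left(24 - 19\right) \left(\left(-9\right) \left(-9\right) + 3\right) = 5 \left(81 + 3\right) = 5 \cdot 84 = 420$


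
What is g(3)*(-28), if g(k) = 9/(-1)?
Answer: 252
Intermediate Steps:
g(k) = -9 (g(k) = 9*(-1) = -9)
g(3)*(-28) = -9*(-28) = 252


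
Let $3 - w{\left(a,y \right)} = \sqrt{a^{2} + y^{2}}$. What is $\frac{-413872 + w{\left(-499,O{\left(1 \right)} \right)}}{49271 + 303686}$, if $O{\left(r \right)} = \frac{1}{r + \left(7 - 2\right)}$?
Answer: $- \frac{413869}{352957} - \frac{\sqrt{8964037}}{2117742} \approx -1.174$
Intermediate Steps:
$O{\left(r \right)} = \frac{1}{5 + r}$ ($O{\left(r \right)} = \frac{1}{r + 5} = \frac{1}{5 + r}$)
$w{\left(a,y \right)} = 3 - \sqrt{a^{2} + y^{2}}$
$\frac{-413872 + w{\left(-499,O{\left(1 \right)} \right)}}{49271 + 303686} = \frac{-413872 + \left(3 - \sqrt{\left(-499\right)^{2} + \left(\frac{1}{5 + 1}\right)^{2}}\right)}{49271 + 303686} = \frac{-413872 + \left(3 - \sqrt{249001 + \left(\frac{1}{6}\right)^{2}}\right)}{352957} = \left(-413872 + \left(3 - \sqrt{249001 + \left(\frac{1}{6}\right)^{2}}\right)\right) \frac{1}{352957} = \left(-413872 + \left(3 - \sqrt{249001 + \frac{1}{36}}\right)\right) \frac{1}{352957} = \left(-413872 + \left(3 - \sqrt{\frac{8964037}{36}}\right)\right) \frac{1}{352957} = \left(-413872 + \left(3 - \frac{\sqrt{8964037}}{6}\right)\right) \frac{1}{352957} = \left(-413869 - \frac{\sqrt{8964037}}{6}\right) \frac{1}{352957} = - \frac{413869}{352957} - \frac{\sqrt{8964037}}{2117742}$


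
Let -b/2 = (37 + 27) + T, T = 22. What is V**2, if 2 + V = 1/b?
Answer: 119025/29584 ≈ 4.0233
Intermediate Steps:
b = -172 (b = -2*((37 + 27) + 22) = -2*(64 + 22) = -2*86 = -172)
V = -345/172 (V = -2 + 1/(-172) = -2 - 1/172 = -345/172 ≈ -2.0058)
V**2 = (-345/172)**2 = 119025/29584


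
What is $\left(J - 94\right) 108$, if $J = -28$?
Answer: $-13176$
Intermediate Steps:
$\left(J - 94\right) 108 = \left(-28 - 94\right) 108 = \left(-122\right) 108 = -13176$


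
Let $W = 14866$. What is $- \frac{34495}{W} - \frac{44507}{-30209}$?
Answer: $- \frac{380418393}{449086994} \approx -0.84709$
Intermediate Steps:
$- \frac{34495}{W} - \frac{44507}{-30209} = - \frac{34495}{14866} - \frac{44507}{-30209} = \left(-34495\right) \frac{1}{14866} - - \frac{44507}{30209} = - \frac{34495}{14866} + \frac{44507}{30209} = - \frac{380418393}{449086994}$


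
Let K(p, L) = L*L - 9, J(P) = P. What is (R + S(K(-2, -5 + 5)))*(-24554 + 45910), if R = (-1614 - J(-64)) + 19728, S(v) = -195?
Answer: 384044948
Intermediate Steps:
K(p, L) = -9 + L² (K(p, L) = L² - 9 = -9 + L²)
R = 18178 (R = (-1614 - 1*(-64)) + 19728 = (-1614 + 64) + 19728 = -1550 + 19728 = 18178)
(R + S(K(-2, -5 + 5)))*(-24554 + 45910) = (18178 - 195)*(-24554 + 45910) = 17983*21356 = 384044948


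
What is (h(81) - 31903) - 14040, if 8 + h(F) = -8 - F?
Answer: -46040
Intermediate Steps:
h(F) = -16 - F (h(F) = -8 + (-8 - F) = -16 - F)
(h(81) - 31903) - 14040 = ((-16 - 1*81) - 31903) - 14040 = ((-16 - 81) - 31903) - 14040 = (-97 - 31903) - 14040 = -32000 - 14040 = -46040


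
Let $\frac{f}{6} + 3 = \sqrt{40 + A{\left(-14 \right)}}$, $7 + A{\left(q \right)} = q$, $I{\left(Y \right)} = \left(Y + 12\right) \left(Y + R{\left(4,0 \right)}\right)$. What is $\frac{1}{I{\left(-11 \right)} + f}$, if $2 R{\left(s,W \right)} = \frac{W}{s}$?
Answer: $- \frac{29}{157} - \frac{6 \sqrt{19}}{157} \approx -0.3513$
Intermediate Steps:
$R{\left(s,W \right)} = \frac{W}{2 s}$ ($R{\left(s,W \right)} = \frac{W \frac{1}{s}}{2} = \frac{W}{2 s}$)
$I{\left(Y \right)} = Y \left(12 + Y\right)$ ($I{\left(Y \right)} = \left(Y + 12\right) \left(Y + \frac{1}{2} \cdot 0 \cdot \frac{1}{4}\right) = \left(12 + Y\right) \left(Y + \frac{1}{2} \cdot 0 \cdot \frac{1}{4}\right) = \left(12 + Y\right) \left(Y + 0\right) = \left(12 + Y\right) Y = Y \left(12 + Y\right)$)
$A{\left(q \right)} = -7 + q$
$f = -18 + 6 \sqrt{19}$ ($f = -18 + 6 \sqrt{40 - 21} = -18 + 6 \sqrt{19} \approx 8.1534$)
$\frac{1}{I{\left(-11 \right)} + f} = \frac{1}{- 11 \left(12 - 11\right) - \left(18 - 6 \sqrt{19}\right)} = \frac{1}{\left(-11\right) 1 - \left(18 - 6 \sqrt{19}\right)} = \frac{1}{-11 - \left(18 - 6 \sqrt{19}\right)} = \frac{1}{-29 + 6 \sqrt{19}}$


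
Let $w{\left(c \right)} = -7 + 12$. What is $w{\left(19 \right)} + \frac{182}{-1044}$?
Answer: $\frac{2519}{522} \approx 4.8257$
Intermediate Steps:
$w{\left(c \right)} = 5$
$w{\left(19 \right)} + \frac{182}{-1044} = 5 + \frac{182}{-1044} = 5 + 182 \left(- \frac{1}{1044}\right) = 5 - \frac{91}{522} = \frac{2519}{522}$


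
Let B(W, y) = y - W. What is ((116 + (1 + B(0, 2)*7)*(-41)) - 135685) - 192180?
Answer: -328364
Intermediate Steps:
((116 + (1 + B(0, 2)*7)*(-41)) - 135685) - 192180 = ((116 + (1 + (2 - 1*0)*7)*(-41)) - 135685) - 192180 = ((116 + (1 + (2 + 0)*7)*(-41)) - 135685) - 192180 = ((116 + (1 + 2*7)*(-41)) - 135685) - 192180 = ((116 + (1 + 14)*(-41)) - 135685) - 192180 = ((116 + 15*(-41)) - 135685) - 192180 = ((116 - 615) - 135685) - 192180 = (-499 - 135685) - 192180 = -136184 - 192180 = -328364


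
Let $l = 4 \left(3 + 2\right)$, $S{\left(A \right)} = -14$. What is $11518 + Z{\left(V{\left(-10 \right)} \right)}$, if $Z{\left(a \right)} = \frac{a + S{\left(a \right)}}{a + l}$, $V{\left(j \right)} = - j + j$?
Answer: $\frac{115173}{10} \approx 11517.0$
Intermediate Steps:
$V{\left(j \right)} = 0$
$l = 20$ ($l = 4 \cdot 5 = 20$)
$Z{\left(a \right)} = \frac{-14 + a}{20 + a}$ ($Z{\left(a \right)} = \frac{a - 14}{a + 20} = \frac{-14 + a}{20 + a}$)
$11518 + Z{\left(V{\left(-10 \right)} \right)} = 11518 + \frac{-14 + 0}{20 + 0} = 11518 + \frac{1}{20} \left(-14\right) = 11518 - \frac{7}{10} = \frac{115173}{10}$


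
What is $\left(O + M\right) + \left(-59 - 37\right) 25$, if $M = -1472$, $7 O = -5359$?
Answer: $- \frac{32463}{7} \approx -4637.6$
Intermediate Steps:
$O = - \frac{5359}{7}$ ($O = \frac{1}{7} \left(-5359\right) = - \frac{5359}{7} \approx -765.57$)
$\left(O + M\right) + \left(-59 - 37\right) 25 = \left(- \frac{5359}{7} - 1472\right) + \left(-59 - 37\right) 25 = - \frac{15663}{7} - 2400 = - \frac{32463}{7}$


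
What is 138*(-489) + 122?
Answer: -67360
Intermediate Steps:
138*(-489) + 122 = -67482 + 122 = -67360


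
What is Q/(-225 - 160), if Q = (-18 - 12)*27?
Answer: 162/77 ≈ 2.1039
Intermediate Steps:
Q = -810 (Q = -30*27 = -810)
Q/(-225 - 160) = -810/(-225 - 160) = -810/(-385) = -810*(-1/385) = 162/77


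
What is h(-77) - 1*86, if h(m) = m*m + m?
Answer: 5766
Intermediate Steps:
h(m) = m + m² (h(m) = m² + m = m + m²)
h(-77) - 1*86 = -77*(1 - 77) - 1*86 = -77*(-76) - 86 = 5852 - 86 = 5766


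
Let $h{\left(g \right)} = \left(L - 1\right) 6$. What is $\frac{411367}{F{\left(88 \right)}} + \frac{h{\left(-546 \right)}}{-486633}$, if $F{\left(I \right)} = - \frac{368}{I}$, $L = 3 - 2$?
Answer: $- \frac{4525037}{46} \approx -98370.0$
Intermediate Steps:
$L = 1$ ($L = 3 - 2 = 1$)
$h{\left(g \right)} = 0$ ($h{\left(g \right)} = \left(1 - 1\right) 6 = 0 \cdot 6 = 0$)
$\frac{411367}{F{\left(88 \right)}} + \frac{h{\left(-546 \right)}}{-486633} = \frac{411367}{\left(-368\right) \frac{1}{88}} + \frac{0}{-486633} = \frac{411367}{\left(-368\right) \frac{1}{88}} + 0 \left(- \frac{1}{486633}\right) = \frac{411367}{- \frac{46}{11}} + 0 = 411367 \left(- \frac{11}{46}\right) + 0 = - \frac{4525037}{46} + 0 = - \frac{4525037}{46}$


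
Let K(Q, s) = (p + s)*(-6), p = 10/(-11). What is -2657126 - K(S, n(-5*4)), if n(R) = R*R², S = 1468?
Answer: -29756446/11 ≈ -2.7051e+6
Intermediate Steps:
n(R) = R³
p = -10/11 (p = 10*(-1/11) = -10/11 ≈ -0.90909)
K(Q, s) = 60/11 - 6*s (K(Q, s) = (-10/11 + s)*(-6) = 60/11 - 6*s)
-2657126 - K(S, n(-5*4)) = -2657126 - (60/11 - 6*(-5*4)³) = -2657126 - (60/11 - 6*(-20)³) = -2657126 - (60/11 - 6*(-8000)) = -2657126 - (60/11 + 48000) = -2657126 - 1*528060/11 = -2657126 - 528060/11 = -29756446/11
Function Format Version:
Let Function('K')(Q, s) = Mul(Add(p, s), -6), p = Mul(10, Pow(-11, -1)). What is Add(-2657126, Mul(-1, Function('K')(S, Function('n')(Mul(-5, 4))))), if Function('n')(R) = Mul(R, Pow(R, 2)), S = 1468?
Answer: Rational(-29756446, 11) ≈ -2.7051e+6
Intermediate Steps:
Function('n')(R) = Pow(R, 3)
p = Rational(-10, 11) (p = Mul(10, Rational(-1, 11)) = Rational(-10, 11) ≈ -0.90909)
Function('K')(Q, s) = Add(Rational(60, 11), Mul(-6, s)) (Function('K')(Q, s) = Mul(Add(Rational(-10, 11), s), -6) = Add(Rational(60, 11), Mul(-6, s)))
Add(-2657126, Mul(-1, Function('K')(S, Function('n')(Mul(-5, 4))))) = Add(-2657126, Mul(-1, Add(Rational(60, 11), Mul(-6, Pow(Mul(-5, 4), 3))))) = Add(-2657126, Mul(-1, Add(Rational(60, 11), Mul(-6, Pow(-20, 3))))) = Add(-2657126, Mul(-1, Add(Rational(60, 11), Mul(-6, -8000)))) = Add(-2657126, Mul(-1, Add(Rational(60, 11), 48000))) = Add(-2657126, Mul(-1, Rational(528060, 11))) = Add(-2657126, Rational(-528060, 11)) = Rational(-29756446, 11)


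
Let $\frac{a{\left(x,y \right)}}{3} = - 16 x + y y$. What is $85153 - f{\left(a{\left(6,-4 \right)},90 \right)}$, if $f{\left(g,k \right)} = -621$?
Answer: $85774$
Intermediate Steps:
$a{\left(x,y \right)} = - 48 x + 3 y^{2}$ ($a{\left(x,y \right)} = 3 \left(- 16 x + y y\right) = 3 \left(- 16 x + y^{2}\right) = 3 \left(y^{2} - 16 x\right) = - 48 x + 3 y^{2}$)
$85153 - f{\left(a{\left(6,-4 \right)},90 \right)} = 85153 - -621 = 85153 + 621 = 85774$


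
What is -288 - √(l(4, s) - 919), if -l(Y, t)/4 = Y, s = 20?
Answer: -288 - I*√935 ≈ -288.0 - 30.578*I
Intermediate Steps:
l(Y, t) = -4*Y
-288 - √(l(4, s) - 919) = -288 - √(-4*4 - 919) = -288 - √(-16 - 919) = -288 - √(-935) = -288 - I*√935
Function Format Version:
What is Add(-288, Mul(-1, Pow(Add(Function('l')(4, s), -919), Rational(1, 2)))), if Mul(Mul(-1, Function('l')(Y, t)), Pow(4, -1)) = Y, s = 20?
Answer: Add(-288, Mul(-1, I, Pow(935, Rational(1, 2)))) ≈ Add(-288.00, Mul(-30.578, I))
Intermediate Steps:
Function('l')(Y, t) = Mul(-4, Y)
Add(-288, Mul(-1, Pow(Add(Function('l')(4, s), -919), Rational(1, 2)))) = Add(-288, Mul(-1, Pow(Add(Mul(-4, 4), -919), Rational(1, 2)))) = Add(-288, Mul(-1, Pow(Add(-16, -919), Rational(1, 2)))) = Add(-288, Mul(-1, Pow(-935, Rational(1, 2)))) = Add(-288, Mul(-1, Mul(I, Pow(935, Rational(1, 2))))) = Add(-288, Mul(-1, I, Pow(935, Rational(1, 2))))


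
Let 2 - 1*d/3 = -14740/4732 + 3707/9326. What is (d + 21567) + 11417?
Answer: 364057330207/11032658 ≈ 32998.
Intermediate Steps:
d = 156138735/11032658 (d = 6 - 3*(-14740/4732 + 3707/9326) = 6 - 3*(-14740*1/4732 + 3707*(1/9326)) = 6 - 3*(-3685/1183 + 3707/9326) = 6 - 3*(-29980929/11032658) = 6 + 89942787/11032658 = 156138735/11032658 ≈ 14.152)
(d + 21567) + 11417 = (156138735/11032658 + 21567) + 11417 = 238097473821/11032658 + 11417 = 364057330207/11032658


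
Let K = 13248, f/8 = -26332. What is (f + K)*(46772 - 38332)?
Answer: -1666123520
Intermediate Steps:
f = -210656 (f = 8*(-26332) = -210656)
(f + K)*(46772 - 38332) = (-210656 + 13248)*(46772 - 38332) = -197408*8440 = -1666123520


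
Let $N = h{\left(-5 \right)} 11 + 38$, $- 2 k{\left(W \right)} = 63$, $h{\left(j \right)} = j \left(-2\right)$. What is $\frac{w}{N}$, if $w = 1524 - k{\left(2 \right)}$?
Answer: $\frac{3111}{296} \approx 10.51$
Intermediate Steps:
$h{\left(j \right)} = - 2 j$
$k{\left(W \right)} = - \frac{63}{2}$ ($k{\left(W \right)} = \left(- \frac{1}{2}\right) 63 = - \frac{63}{2}$)
$N = 148$ ($N = \left(-2\right) \left(-5\right) 11 + 38 = 10 \cdot 11 + 38 = 110 + 38 = 148$)
$w = \frac{3111}{2}$ ($w = 1524 - - \frac{63}{2} = 1524 + \frac{63}{2} = \frac{3111}{2} \approx 1555.5$)
$\frac{w}{N} = \frac{3111}{2 \cdot 148} = \frac{3111}{2} \cdot \frac{1}{148} = \frac{3111}{296}$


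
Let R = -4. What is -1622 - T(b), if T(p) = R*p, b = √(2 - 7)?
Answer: -1622 + 4*I*√5 ≈ -1622.0 + 8.9443*I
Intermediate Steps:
b = I*√5 (b = √(-5) = I*√5 ≈ 2.2361*I)
T(p) = -4*p
-1622 - T(b) = -1622 - (-4)*I*√5 = -1622 + 4*I*√5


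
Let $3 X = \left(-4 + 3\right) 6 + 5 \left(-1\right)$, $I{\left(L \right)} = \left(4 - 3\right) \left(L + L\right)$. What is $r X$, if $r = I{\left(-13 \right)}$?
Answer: $\frac{286}{3} \approx 95.333$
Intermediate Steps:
$I{\left(L \right)} = 2 L$ ($I{\left(L \right)} = 1 \cdot 2 L = 2 L$)
$X = - \frac{11}{3}$ ($X = \frac{\left(-4 + 3\right) 6 + 5 \left(-1\right)}{3} = \frac{\left(-1\right) 6 - 5}{3} = \frac{-6 - 5}{3} = \frac{1}{3} \left(-11\right) = - \frac{11}{3} \approx -3.6667$)
$r = -26$ ($r = 2 \left(-13\right) = -26$)
$r X = \left(-26\right) \left(- \frac{11}{3}\right) = \frac{286}{3}$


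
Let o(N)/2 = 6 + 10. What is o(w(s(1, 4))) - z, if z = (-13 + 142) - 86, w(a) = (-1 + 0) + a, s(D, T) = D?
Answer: -11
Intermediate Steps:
w(a) = -1 + a
z = 43 (z = 129 - 86 = 43)
o(N) = 32 (o(N) = 2*(6 + 10) = 2*16 = 32)
o(w(s(1, 4))) - z = 32 - 1*43 = 32 - 43 = -11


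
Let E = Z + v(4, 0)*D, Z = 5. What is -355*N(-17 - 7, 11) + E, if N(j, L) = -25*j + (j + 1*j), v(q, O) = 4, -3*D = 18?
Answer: -195979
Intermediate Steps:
D = -6 (D = -⅓*18 = -6)
N(j, L) = -23*j (N(j, L) = -25*j + (j + j) = -25*j + 2*j = -23*j)
E = -19 (E = 5 + 4*(-6) = 5 - 24 = -19)
-355*N(-17 - 7, 11) + E = -(-8165)*(-17 - 7) - 19 = -(-8165)*(-24) - 19 = -355*552 - 19 = -195960 - 19 = -195979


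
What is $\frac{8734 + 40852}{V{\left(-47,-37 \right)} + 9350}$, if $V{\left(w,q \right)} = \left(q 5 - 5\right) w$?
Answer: $\frac{24793}{9140} \approx 2.7126$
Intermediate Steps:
$V{\left(w,q \right)} = w \left(-5 + 5 q\right)$ ($V{\left(w,q \right)} = \left(5 q - 5\right) w = \left(-5 + 5 q\right) w = w \left(-5 + 5 q\right)$)
$\frac{8734 + 40852}{V{\left(-47,-37 \right)} + 9350} = \frac{8734 + 40852}{5 \left(-47\right) \left(-1 - 37\right) + 9350} = \frac{49586}{5 \left(-47\right) \left(-38\right) + 9350} = \frac{49586}{8930 + 9350} = \frac{49586}{18280} = 49586 \cdot \frac{1}{18280} = \frac{24793}{9140}$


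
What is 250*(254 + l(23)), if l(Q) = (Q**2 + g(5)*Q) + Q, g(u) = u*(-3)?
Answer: 115250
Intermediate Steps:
g(u) = -3*u
l(Q) = Q**2 - 14*Q (l(Q) = (Q**2 + (-3*5)*Q) + Q = (Q**2 - 15*Q) + Q = Q**2 - 14*Q)
250*(254 + l(23)) = 250*(254 + 23*(-14 + 23)) = 250*(254 + 23*9) = 250*(254 + 207) = 250*461 = 115250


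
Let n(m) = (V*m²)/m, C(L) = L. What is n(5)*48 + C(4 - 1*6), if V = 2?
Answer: 478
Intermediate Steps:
n(m) = 2*m (n(m) = (2*m²)/m = 2*m)
n(5)*48 + C(4 - 1*6) = (2*5)*48 + (4 - 1*6) = 10*48 + (4 - 6) = 480 - 2 = 478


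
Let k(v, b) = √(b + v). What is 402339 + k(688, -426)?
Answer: 402339 + √262 ≈ 4.0236e+5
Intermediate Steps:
402339 + k(688, -426) = 402339 + √(-426 + 688) = 402339 + √262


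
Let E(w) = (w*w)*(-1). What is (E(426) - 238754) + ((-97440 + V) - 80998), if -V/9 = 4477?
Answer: -638961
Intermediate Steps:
V = -40293 (V = -9*4477 = -40293)
E(w) = -w² (E(w) = w²*(-1) = -w²)
(E(426) - 238754) + ((-97440 + V) - 80998) = (-1*426² - 238754) + ((-97440 - 40293) - 80998) = (-1*181476 - 238754) + (-137733 - 80998) = (-181476 - 238754) - 218731 = -420230 - 218731 = -638961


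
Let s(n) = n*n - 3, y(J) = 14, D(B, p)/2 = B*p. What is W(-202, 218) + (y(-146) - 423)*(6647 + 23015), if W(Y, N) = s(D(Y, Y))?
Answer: 6647733903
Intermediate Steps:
D(B, p) = 2*B*p (D(B, p) = 2*(B*p) = 2*B*p)
s(n) = -3 + n² (s(n) = n² - 3 = -3 + n²)
W(Y, N) = -3 + 4*Y⁴ (W(Y, N) = -3 + (2*Y*Y)² = -3 + (2*Y²)² = -3 + 4*Y⁴)
W(-202, 218) + (y(-146) - 423)*(6647 + 23015) = (-3 + 4*(-202)⁴) + (14 - 423)*(6647 + 23015) = (-3 + 4*1664966416) - 409*29662 = (-3 + 6659865664) - 12131758 = 6659865661 - 12131758 = 6647733903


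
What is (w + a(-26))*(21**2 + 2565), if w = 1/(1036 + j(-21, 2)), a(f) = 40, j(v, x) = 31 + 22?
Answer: 14549374/121 ≈ 1.2024e+5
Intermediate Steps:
j(v, x) = 53
w = 1/1089 (w = 1/(1036 + 53) = 1/1089 ≈ 0.00091827)
(w + a(-26))*(21**2 + 2565) = (1/1089 + 40)*(21**2 + 2565) = 43561*(441 + 2565)/1089 = (43561/1089)*3006 = 14549374/121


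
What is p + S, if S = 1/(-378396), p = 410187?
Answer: 155213120051/378396 ≈ 4.1019e+5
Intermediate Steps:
S = -1/378396 ≈ -2.6427e-6
p + S = 410187 - 1/378396 = 155213120051/378396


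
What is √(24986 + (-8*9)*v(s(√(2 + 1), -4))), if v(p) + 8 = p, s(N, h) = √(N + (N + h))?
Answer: √(25562 - 72*I*√2*√(2 - √3)) ≈ 159.88 - 0.165*I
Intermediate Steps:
s(N, h) = √(h + 2*N)
v(p) = -8 + p
√(24986 + (-8*9)*v(s(√(2 + 1), -4))) = √(24986 + (-8*9)*(-8 + √(-4 + 2*√(2 + 1)))) = √(24986 - 72*(-8 + √(-4 + 2*√3))) = √(24986 + (576 - 72*√(-4 + 2*√3))) = √(25562 - 72*√(-4 + 2*√3))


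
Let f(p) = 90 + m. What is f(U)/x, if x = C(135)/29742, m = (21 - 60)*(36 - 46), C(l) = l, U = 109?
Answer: 317248/3 ≈ 1.0575e+5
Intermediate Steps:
m = 390 (m = -39*(-10) = 390)
x = 45/9914 (x = 135/29742 = 135*(1/29742) = 45/9914 ≈ 0.0045390)
f(p) = 480 (f(p) = 90 + 390 = 480)
f(U)/x = 480/(45/9914) = 480*(9914/45) = 317248/3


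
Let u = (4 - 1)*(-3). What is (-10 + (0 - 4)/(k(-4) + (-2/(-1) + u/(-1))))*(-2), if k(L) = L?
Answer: 148/7 ≈ 21.143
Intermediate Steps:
u = -9 (u = 3*(-3) = -9)
(-10 + (0 - 4)/(k(-4) + (-2/(-1) + u/(-1))))*(-2) = (-10 + (0 - 4)/(-4 + (-2/(-1) - 9/(-1))))*(-2) = (-10 - 4/(-4 + (-2*(-1) - 9*(-1))))*(-2) = (-10 - 4/(-4 + (2 + 9)))*(-2) = (-10 - 4/(-4 + 11))*(-2) = (-10 - 4/7)*(-2) = -74/7*(-2) = 148/7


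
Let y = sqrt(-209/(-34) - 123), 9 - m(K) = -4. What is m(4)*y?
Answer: 13*I*sqrt(135082)/34 ≈ 140.53*I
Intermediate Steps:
m(K) = 13 (m(K) = 9 - 1*(-4) = 9 + 4 = 13)
y = I*sqrt(135082)/34 (y = sqrt(-209*(-1/34) - 123) = sqrt(209/34 - 123) = sqrt(-3973/34) = I*sqrt(135082)/34 ≈ 10.81*I)
m(4)*y = 13*(I*sqrt(135082)/34) = 13*I*sqrt(135082)/34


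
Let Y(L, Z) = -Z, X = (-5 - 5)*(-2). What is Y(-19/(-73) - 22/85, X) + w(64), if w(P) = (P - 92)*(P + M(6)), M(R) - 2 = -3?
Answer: -1784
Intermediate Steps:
M(R) = -1 (M(R) = 2 - 3 = -1)
X = 20 (X = -10*(-2) = 20)
w(P) = (-1 + P)*(-92 + P) (w(P) = (P - 92)*(P - 1) = (-92 + P)*(-1 + P) = (-1 + P)*(-92 + P))
Y(-19/(-73) - 22/85, X) + w(64) = -1*20 + (92 + 64**2 - 93*64) = -20 + (92 + 4096 - 5952) = -20 - 1764 = -1784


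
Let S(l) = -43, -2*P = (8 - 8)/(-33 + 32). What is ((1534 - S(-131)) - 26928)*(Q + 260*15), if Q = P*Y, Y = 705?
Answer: -98868900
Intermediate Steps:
P = 0 (P = -(8 - 8)/(2*(-33 + 32)) = -0/(-1) = -0*(-1) = -½*0 = 0)
Q = 0 (Q = 0*705 = 0)
((1534 - S(-131)) - 26928)*(Q + 260*15) = ((1534 - 1*(-43)) - 26928)*(0 + 260*15) = ((1534 + 43) - 26928)*(0 + 3900) = (1577 - 26928)*3900 = -25351*3900 = -98868900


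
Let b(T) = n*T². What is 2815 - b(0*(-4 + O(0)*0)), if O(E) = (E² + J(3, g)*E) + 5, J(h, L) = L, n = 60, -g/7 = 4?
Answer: 2815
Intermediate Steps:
g = -28 (g = -7*4 = -28)
O(E) = 5 + E² - 28*E (O(E) = (E² - 28*E) + 5 = 5 + E² - 28*E)
b(T) = 60*T²
2815 - b(0*(-4 + O(0)*0)) = 2815 - 60*(0*(-4 + (5 + 0² - 28*0)*0))² = 2815 - 60*(0*(-4 + (5 + 0 + 0)*0))² = 2815 - 60*(0*(-4 + 5*0))² = 2815 - 60*(0*(-4 + 0))² = 2815 - 60*(0*(-4))² = 2815 - 60*0² = 2815 - 60*0 = 2815 - 1*0 = 2815 + 0 = 2815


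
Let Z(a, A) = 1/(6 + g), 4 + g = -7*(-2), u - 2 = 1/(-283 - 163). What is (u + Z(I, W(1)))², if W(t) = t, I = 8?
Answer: 54037201/12730624 ≈ 4.2447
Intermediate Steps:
u = 891/446 (u = 2 + 1/(-283 - 163) = 2 + 1/(-446) = 2 - 1/446 = 891/446 ≈ 1.9978)
g = 10 (g = -4 - 7*(-2) = -4 + 14 = 10)
Z(a, A) = 1/16 (Z(a, A) = 1/(6 + 10) = 1/16)
(u + Z(I, W(1)))² = (891/446 + 1/16)² = (7351/3568)² = 54037201/12730624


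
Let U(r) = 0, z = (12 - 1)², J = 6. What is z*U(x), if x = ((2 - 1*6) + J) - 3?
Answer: 0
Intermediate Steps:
z = 121 (z = 11² = 121)
x = -1 (x = ((2 - 1*6) + 6) - 3 = ((2 - 6) + 6) - 3 = (-4 + 6) - 3 = 2 - 3 = -1)
z*U(x) = 121*0 = 0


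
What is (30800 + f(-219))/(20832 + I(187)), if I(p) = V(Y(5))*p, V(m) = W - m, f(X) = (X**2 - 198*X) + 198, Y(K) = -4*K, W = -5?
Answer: 122321/23637 ≈ 5.1750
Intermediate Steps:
f(X) = 198 + X**2 - 198*X
V(m) = -5 - m
I(p) = 15*p (I(p) = (-5 - (-4)*5)*p = (-5 - 1*(-20))*p = (-5 + 20)*p = 15*p)
(30800 + f(-219))/(20832 + I(187)) = (30800 + (198 + (-219)**2 - 198*(-219)))/(20832 + 15*187) = (30800 + (198 + 47961 + 43362))/(20832 + 2805) = (30800 + 91521)/23637 = 122321*(1/23637) = 122321/23637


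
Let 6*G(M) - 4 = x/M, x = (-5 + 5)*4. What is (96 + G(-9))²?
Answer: 84100/9 ≈ 9344.4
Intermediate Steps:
x = 0 (x = 0*4 = 0)
G(M) = ⅔ (G(M) = ⅔ + (0/M)/6 = ⅔ + (⅙)*0 = ⅔ + 0 = ⅔)
(96 + G(-9))² = (96 + ⅔)² = (290/3)² = 84100/9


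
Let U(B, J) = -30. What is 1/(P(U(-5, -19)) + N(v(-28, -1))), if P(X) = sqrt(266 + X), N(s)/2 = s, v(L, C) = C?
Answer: 1/116 + sqrt(59)/116 ≈ 0.074837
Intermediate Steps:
N(s) = 2*s
1/(P(U(-5, -19)) + N(v(-28, -1))) = 1/(sqrt(266 - 30) + 2*(-1)) = 1/(sqrt(236) - 2) = 1/(2*sqrt(59) - 2) = 1/(-2 + 2*sqrt(59))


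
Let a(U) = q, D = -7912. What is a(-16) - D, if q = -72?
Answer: 7840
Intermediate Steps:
a(U) = -72
a(-16) - D = -72 - 1*(-7912) = -72 + 7912 = 7840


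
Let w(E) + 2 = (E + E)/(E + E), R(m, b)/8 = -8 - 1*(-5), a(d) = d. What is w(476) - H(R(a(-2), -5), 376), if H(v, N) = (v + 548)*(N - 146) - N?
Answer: -120145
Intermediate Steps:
R(m, b) = -24 (R(m, b) = 8*(-8 - 1*(-5)) = 8*(-8 + 5) = 8*(-3) = -24)
w(E) = -1 (w(E) = -2 + (E + E)/(E + E) = -2 + (2*E)/((2*E)) = -2 + (2*E)*(1/(2*E)) = -2 + 1 = -1)
H(v, N) = -N + (-146 + N)*(548 + v) (H(v, N) = (548 + v)*(-146 + N) - N = (-146 + N)*(548 + v) - N = -N + (-146 + N)*(548 + v))
w(476) - H(R(a(-2), -5), 376) = -1 - (-80008 - 146*(-24) + 547*376 + 376*(-24)) = -1 - (-80008 + 3504 + 205672 - 9024) = -1 - 1*120144 = -1 - 120144 = -120145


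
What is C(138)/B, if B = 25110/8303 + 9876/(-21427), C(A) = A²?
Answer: 564681201294/76005257 ≈ 7429.5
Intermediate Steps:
B = 456031542/177908381 (B = 25110*(1/8303) + 9876*(-1/21427) = 25110/8303 - 9876/21427 = 456031542/177908381 ≈ 2.5633)
C(138)/B = 138²/(456031542/177908381) = 19044*(177908381/456031542) = 564681201294/76005257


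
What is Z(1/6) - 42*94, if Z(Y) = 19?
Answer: -3929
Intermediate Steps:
Z(1/6) - 42*94 = 19 - 42*94 = 19 - 3948 = -3929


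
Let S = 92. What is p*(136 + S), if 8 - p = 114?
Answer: -24168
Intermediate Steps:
p = -106 (p = 8 - 1*114 = 8 - 114 = -106)
p*(136 + S) = -106*(136 + 92) = -106*228 = -24168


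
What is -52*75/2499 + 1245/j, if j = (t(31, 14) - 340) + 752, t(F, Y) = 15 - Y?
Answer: 71455/49147 ≈ 1.4539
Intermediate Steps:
j = 413 (j = ((15 - 1*14) - 340) + 752 = ((15 - 14) - 340) + 752 = (1 - 340) + 752 = -339 + 752 = 413)
-52*75/2499 + 1245/j = -52*75/2499 + 1245/413 = -3900*1/2499 + 1245*(1/413) = -1300/833 + 1245/413 = 71455/49147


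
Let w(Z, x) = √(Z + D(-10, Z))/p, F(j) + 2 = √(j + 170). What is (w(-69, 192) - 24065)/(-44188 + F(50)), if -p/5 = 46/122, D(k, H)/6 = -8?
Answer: 106343235/195275588 + 4813*√55/195275588 + 183*I*√715/112283463100 + 808677*I*√13/22456692620 ≈ 0.54476 + 0.00012988*I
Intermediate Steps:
D(k, H) = -48 (D(k, H) = 6*(-8) = -48)
F(j) = -2 + √(170 + j) (F(j) = -2 + √(j + 170) = -2 + √(170 + j))
p = -115/61 (p = -230/122 = -5*23/61 = -115/61 ≈ -1.8852)
w(Z, x) = -61*√(-48 + Z)/115 (w(Z, x) = √(Z - 48)/(-115/61) = √(-48 + Z)*(-61/115) = -61*√(-48 + Z)/115)
(w(-69, 192) - 24065)/(-44188 + F(50)) = (-61*√(-48 - 69)/115 - 24065)/(-44188 + (-2 + √(170 + 50))) = (-183*I*√13/115 - 24065)/(-44188 + (-2 + √220)) = (-183*I*√13/115 - 24065)/(-44188 + (-2 + 2*√55)) = (-183*I*√13/115 - 24065)/(-44190 + 2*√55) = (-24065 - 183*I*√13/115)/(-44190 + 2*√55)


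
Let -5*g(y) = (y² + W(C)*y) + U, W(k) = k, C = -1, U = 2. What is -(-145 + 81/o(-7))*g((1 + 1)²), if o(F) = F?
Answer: -2192/5 ≈ -438.40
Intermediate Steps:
g(y) = -⅖ - y²/5 + y/5 (g(y) = -((y² - y) + 2)/5 = -(2 + y² - y)/5 = -⅖ - y²/5 + y/5)
-(-145 + 81/o(-7))*g((1 + 1)²) = -(-145 + 81/(-7))*(-⅖ - (1 + 1)⁴/5 + (1 + 1)²/5) = -(-145 + 81*(-⅐))*(-⅖ - (2²)²/5 + (⅕)*2²) = -(-145 - 81/7)*(-⅖ - ⅕*4² + (⅕)*4) = -(-1096)*(-⅖ - ⅕*16 + ⅘)/7 = -(-1096)*(-⅖ - 16/5 + ⅘)/7 = -(-1096)*(-14)/(7*5) = -1*2192/5 = -2192/5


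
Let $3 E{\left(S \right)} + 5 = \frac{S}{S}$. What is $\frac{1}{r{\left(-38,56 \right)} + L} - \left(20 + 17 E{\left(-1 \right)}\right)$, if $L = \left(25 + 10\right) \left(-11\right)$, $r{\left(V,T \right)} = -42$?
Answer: $\frac{3413}{1281} \approx 2.6643$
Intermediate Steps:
$E{\left(S \right)} = - \frac{4}{3}$ ($E{\left(S \right)} = - \frac{5}{3} + \frac{S \frac{1}{S}}{3} = - \frac{5}{3} + \frac{1}{3} \cdot 1 = - \frac{5}{3} + \frac{1}{3} = - \frac{4}{3}$)
$L = -385$ ($L = 35 \left(-11\right) = -385$)
$\frac{1}{r{\left(-38,56 \right)} + L} - \left(20 + 17 E{\left(-1 \right)}\right) = \frac{1}{-42 - 385} - - \frac{8}{3} = \frac{1}{-427} + \left(-20 + \frac{68}{3}\right) = - \frac{1}{427} + \frac{8}{3} = \frac{3413}{1281}$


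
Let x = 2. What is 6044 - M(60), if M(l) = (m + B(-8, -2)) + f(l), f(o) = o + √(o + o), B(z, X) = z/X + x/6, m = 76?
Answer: 17711/3 - 2*√30 ≈ 5892.7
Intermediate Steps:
B(z, X) = ⅓ + z/X (B(z, X) = z/X + 2/6 = z/X + 2*(⅙) = z/X + ⅓ = ⅓ + z/X)
f(o) = o + √2*√o (f(o) = o + √(2*o) = o + √2*√o)
M(l) = 241/3 + l + √2*√l (M(l) = (76 + (-8 + (⅓)*(-2))/(-2)) + (l + √2*√l) = (76 - (-8 - ⅔)/2) + (l + √2*√l) = (76 - ½*(-26/3)) + (l + √2*√l) = (76 + 13/3) + (l + √2*√l) = 241/3 + (l + √2*√l) = 241/3 + l + √2*√l)
6044 - M(60) = 6044 - (241/3 + 60 + √2*√60) = 6044 - (241/3 + 60 + √2*(2*√15)) = 6044 - (241/3 + 60 + 2*√30) = 6044 - (421/3 + 2*√30) = 6044 + (-421/3 - 2*√30) = 17711/3 - 2*√30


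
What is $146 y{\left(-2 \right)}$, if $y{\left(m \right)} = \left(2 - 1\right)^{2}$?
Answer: $146$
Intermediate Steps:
$y{\left(m \right)} = 1$ ($y{\left(m \right)} = 1^{2} = 1$)
$146 y{\left(-2 \right)} = 146 \cdot 1 = 146$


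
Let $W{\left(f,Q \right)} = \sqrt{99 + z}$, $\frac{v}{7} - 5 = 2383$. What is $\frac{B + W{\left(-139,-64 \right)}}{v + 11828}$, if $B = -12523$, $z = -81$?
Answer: $- \frac{12523}{28544} + \frac{3 \sqrt{2}}{28544} \approx -0.43858$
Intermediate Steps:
$v = 16716$ ($v = 35 + 7 \cdot 2383 = 35 + 16681 = 16716$)
$W{\left(f,Q \right)} = 3 \sqrt{2}$ ($W{\left(f,Q \right)} = \sqrt{99 - 81} = \sqrt{18} = 3 \sqrt{2}$)
$\frac{B + W{\left(-139,-64 \right)}}{v + 11828} = \frac{-12523 + 3 \sqrt{2}}{16716 + 11828} = \frac{-12523 + 3 \sqrt{2}}{28544} = \left(-12523 + 3 \sqrt{2}\right) \frac{1}{28544} = - \frac{12523}{28544} + \frac{3 \sqrt{2}}{28544}$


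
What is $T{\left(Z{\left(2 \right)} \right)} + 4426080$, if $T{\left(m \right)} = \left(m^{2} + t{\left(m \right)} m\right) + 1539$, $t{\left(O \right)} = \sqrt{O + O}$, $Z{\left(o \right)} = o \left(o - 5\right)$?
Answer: $4427655 - 12 i \sqrt{3} \approx 4.4277 \cdot 10^{6} - 20.785 i$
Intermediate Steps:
$Z{\left(o \right)} = o \left(-5 + o\right)$
$t{\left(O \right)} = \sqrt{2} \sqrt{O}$ ($t{\left(O \right)} = \sqrt{2 O} = \sqrt{2} \sqrt{O}$)
$T{\left(m \right)} = 1539 + m^{2} + \sqrt{2} m^{\frac{3}{2}}$ ($T{\left(m \right)} = \left(m^{2} + \sqrt{2} \sqrt{m} m\right) + 1539 = \left(m^{2} + \sqrt{2} m^{\frac{3}{2}}\right) + 1539 = 1539 + m^{2} + \sqrt{2} m^{\frac{3}{2}}$)
$T{\left(Z{\left(2 \right)} \right)} + 4426080 = \left(1539 + \left(2 \left(-5 + 2\right)\right)^{2} + \sqrt{2} \left(2 \left(-5 + 2\right)\right)^{\frac{3}{2}}\right) + 4426080 = \left(1539 + \left(2 \left(-3\right)\right)^{2} + \sqrt{2} \left(2 \left(-3\right)\right)^{\frac{3}{2}}\right) + 4426080 = \left(1539 + \left(-6\right)^{2} + \sqrt{2} \left(-6\right)^{\frac{3}{2}}\right) + 4426080 = \left(1539 + 36 + \sqrt{2} \left(- 6 i \sqrt{6}\right)\right) + 4426080 = \left(1539 + 36 - 12 i \sqrt{3}\right) + 4426080 = \left(1575 - 12 i \sqrt{3}\right) + 4426080 = 4427655 - 12 i \sqrt{3}$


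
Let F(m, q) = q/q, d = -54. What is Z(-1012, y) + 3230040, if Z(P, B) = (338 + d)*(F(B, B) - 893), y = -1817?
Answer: 2976712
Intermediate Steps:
F(m, q) = 1
Z(P, B) = -253328 (Z(P, B) = (338 - 54)*(1 - 893) = 284*(-892) = -253328)
Z(-1012, y) + 3230040 = -253328 + 3230040 = 2976712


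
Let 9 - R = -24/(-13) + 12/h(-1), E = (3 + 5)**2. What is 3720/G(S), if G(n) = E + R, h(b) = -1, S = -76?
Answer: 48360/1081 ≈ 44.736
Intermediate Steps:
E = 64 (E = 8**2 = 64)
R = 249/13 (R = 9 - (-24/(-13) + 12/(-1)) = 9 - (-24*(-1/13) + 12*(-1)) = 9 - (24/13 - 12) = 9 - 1*(-132/13) = 9 + 132/13 = 249/13 ≈ 19.154)
G(n) = 1081/13 (G(n) = 64 + 249/13 = 1081/13)
3720/G(S) = 3720/(1081/13) = 3720*(13/1081) = 48360/1081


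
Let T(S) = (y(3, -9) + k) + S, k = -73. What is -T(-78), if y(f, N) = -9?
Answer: 160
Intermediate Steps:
T(S) = -82 + S (T(S) = (-9 - 73) + S = -82 + S)
-T(-78) = -(-82 - 78) = -1*(-160) = 160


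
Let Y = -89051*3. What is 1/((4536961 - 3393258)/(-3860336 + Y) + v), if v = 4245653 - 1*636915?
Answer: 4127489/14895025255179 ≈ 2.7711e-7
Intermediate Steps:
Y = -267153
v = 3608738 (v = 4245653 - 636915 = 3608738)
1/((4536961 - 3393258)/(-3860336 + Y) + v) = 1/((4536961 - 3393258)/(-3860336 - 267153) + 3608738) = 1/(1143703/(-4127489) + 3608738) = 1/(1143703*(-1/4127489) + 3608738) = 1/(-1143703/4127489 + 3608738) = 1/(14895025255179/4127489) = 4127489/14895025255179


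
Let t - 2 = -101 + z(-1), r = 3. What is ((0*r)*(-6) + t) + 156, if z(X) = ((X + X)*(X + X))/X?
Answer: 53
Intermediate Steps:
z(X) = 4*X (z(X) = ((2*X)*(2*X))/X = (4*X²)/X = 4*X)
t = -103 (t = 2 + (-101 + 4*(-1)) = 2 + (-101 - 4) = 2 - 105 = -103)
((0*r)*(-6) + t) + 156 = ((0*3)*(-6) - 103) + 156 = (0*(-6) - 103) + 156 = (0 - 103) + 156 = -103 + 156 = 53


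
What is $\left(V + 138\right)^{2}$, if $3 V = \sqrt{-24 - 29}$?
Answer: $\frac{\left(414 + i \sqrt{53}\right)^{2}}{9} \approx 19038.0 + 669.77 i$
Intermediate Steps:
$V = \frac{i \sqrt{53}}{3}$ ($V = \frac{\sqrt{-24 - 29}}{3} = \frac{\sqrt{-53}}{3} = \frac{i \sqrt{53}}{3} \approx 2.4267 i$)
$\left(V + 138\right)^{2} = \left(\frac{i \sqrt{53}}{3} + 138\right)^{2} = \left(138 + \frac{i \sqrt{53}}{3}\right)^{2}$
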